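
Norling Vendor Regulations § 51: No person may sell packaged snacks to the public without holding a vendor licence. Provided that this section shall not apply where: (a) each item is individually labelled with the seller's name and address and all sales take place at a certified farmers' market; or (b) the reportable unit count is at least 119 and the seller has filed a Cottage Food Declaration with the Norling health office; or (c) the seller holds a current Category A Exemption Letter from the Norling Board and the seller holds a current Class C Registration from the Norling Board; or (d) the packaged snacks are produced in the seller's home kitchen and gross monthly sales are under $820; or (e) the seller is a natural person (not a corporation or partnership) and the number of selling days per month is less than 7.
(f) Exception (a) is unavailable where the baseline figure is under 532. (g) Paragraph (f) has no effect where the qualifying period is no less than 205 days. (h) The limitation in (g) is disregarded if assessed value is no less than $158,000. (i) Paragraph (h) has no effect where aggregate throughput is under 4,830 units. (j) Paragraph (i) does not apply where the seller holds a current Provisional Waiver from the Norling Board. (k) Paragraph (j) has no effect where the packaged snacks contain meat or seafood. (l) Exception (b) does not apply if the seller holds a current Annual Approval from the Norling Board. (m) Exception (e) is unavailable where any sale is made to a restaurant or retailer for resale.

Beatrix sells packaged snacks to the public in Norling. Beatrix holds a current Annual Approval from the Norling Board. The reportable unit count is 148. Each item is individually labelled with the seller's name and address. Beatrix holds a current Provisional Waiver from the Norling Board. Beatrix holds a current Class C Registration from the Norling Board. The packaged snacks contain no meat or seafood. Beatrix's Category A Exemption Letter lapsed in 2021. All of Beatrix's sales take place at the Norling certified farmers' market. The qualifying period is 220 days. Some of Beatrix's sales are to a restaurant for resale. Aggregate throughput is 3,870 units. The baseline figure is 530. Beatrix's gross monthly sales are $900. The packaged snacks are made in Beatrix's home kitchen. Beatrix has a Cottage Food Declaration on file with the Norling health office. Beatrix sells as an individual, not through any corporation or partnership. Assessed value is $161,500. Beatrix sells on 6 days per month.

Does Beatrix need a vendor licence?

Exception (a)'s conditions are all satisfied: items are individually labelled; all sales are at a certified farmers' market. But applying paragraphs (f)–(k): (f) operates — the baseline figure is 530, under the 532 limit. (g) is engaged (the qualifying period is 220 days, meeting the 205 days threshold), but is itself disapplied by (h): (h) operates against (g): assessed value is $161,500, meeting the $158,000 threshold. (i) is engaged (aggregate throughput is 3,870 units, under the 4,830 units limit), but yields to (j): (j) operates against (i): a current Provisional Waiver is held. (k), which would lift (j), is not triggered — the packaged snacks contain no meat or seafood. Exception (a) does not apply.
All of (b)'s requirements are met (the reportable unit count is 148, meeting the 119 threshold; a Cottage Food Declaration is on file). But: (l) operates — a current Annual Approval is held. (b) is therefore removed.
Exception (c) requires that the seller holds a current Category A Exemption Letter from the Norling Board; but no current Category A Exemption Letter is held, so (c) is unavailable.
Exception (d) fails — gross monthly sales are $900, not under $820.
All of (e)'s requirements are met (the seller is a natural person; the number of selling days per month is 6, less than the 7 limit). However, paragraph (m) must be considered: (m) operates against (e): some sales are to a restaurant for resale. (e) is therefore removed.
Every exception is unavailable, so the rule governs.

Yes — Beatrix must hold a vendor licence.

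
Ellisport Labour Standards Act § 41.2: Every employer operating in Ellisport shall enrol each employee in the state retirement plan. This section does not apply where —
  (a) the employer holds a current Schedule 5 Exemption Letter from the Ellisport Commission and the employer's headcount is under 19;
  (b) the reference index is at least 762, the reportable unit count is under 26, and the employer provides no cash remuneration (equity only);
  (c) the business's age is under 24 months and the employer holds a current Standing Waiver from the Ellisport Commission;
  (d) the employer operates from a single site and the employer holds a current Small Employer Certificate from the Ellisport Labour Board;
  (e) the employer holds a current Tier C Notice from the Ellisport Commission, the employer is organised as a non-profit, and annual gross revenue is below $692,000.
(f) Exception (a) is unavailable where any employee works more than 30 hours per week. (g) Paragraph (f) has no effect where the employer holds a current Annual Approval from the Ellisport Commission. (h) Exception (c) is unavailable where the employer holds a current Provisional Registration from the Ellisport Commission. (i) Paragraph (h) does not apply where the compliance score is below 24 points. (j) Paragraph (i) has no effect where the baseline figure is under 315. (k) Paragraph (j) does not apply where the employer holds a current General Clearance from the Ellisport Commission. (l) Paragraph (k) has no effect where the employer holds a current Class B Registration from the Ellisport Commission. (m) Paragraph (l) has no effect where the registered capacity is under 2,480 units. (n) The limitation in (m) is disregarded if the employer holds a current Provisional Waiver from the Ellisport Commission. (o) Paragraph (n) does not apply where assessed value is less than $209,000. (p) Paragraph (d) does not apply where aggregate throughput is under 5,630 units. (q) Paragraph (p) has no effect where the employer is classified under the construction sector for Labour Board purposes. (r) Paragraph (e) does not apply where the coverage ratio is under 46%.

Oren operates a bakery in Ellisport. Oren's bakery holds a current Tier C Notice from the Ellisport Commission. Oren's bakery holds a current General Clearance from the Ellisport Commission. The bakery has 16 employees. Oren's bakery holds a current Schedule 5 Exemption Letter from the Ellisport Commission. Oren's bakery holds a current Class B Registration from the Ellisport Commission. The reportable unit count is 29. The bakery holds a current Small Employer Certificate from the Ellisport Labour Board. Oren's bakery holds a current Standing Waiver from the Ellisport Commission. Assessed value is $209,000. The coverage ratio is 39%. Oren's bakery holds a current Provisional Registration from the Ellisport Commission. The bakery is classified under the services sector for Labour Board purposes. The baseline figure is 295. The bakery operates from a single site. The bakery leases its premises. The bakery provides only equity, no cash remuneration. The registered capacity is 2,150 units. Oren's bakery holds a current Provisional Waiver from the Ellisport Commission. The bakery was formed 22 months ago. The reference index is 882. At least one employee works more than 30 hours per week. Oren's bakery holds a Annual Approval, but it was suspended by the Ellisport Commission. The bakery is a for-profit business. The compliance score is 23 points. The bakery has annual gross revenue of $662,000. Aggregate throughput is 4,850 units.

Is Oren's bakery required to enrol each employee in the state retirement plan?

Yes — Oren's bakery must enrol each employee in the state retirement plan.

All of (a)'s requirements are met (a current Schedule 5 Exemption Letter is held; the employer's headcount is 16, under the 19 limit). But: (f) operates against (a): at least one employee exceeds 30 hours/week. (g) is inapplicable (no current Annual Approval is held), so (f) stands. (a) is therefore removed.
Exception (b) fails — the reportable unit count is 29, not under 26.
Exception (c)'s conditions are all satisfied: the business's age is 22 months, under the 24 months limit; a current Standing Waiver is held. However, paragraphs (h)–(o) must be considered: (h) operates against (c): a current Provisional Registration is held. (i) operates (the compliance score is 23 points, below the 24 points limit), but is itself disapplied by (j): (j) operates against (i): the baseline figure is 295, under the 315 limit. (k) is engaged (a current General Clearance is held), but is displaced by (l): (l) is triggered — a current Class B Registration is held. (m) would limit (l) — the registered capacity is 2,150 units, under the 2,480 units limit — but (n) sets (m) aside: (n) operates against (m): a current Provisional Waiver is held. (o) is not triggered (assessed value is $209,000, not less than $209,000), so (n) stands. So (c) is unavailable.
Exception (d) is satisfied on its face — the employer operates from a single site; a current Small Employer Certificate is held. But: (p) is engaged — aggregate throughput is 4,850 units, under the 5,630 units limit. (q) is not triggered (the bakery is classified under the services sector), so (p) stands. So (d) is unavailable.
Exception (e) fails — the employer is for-profit.
No exception applies. The general rule governs.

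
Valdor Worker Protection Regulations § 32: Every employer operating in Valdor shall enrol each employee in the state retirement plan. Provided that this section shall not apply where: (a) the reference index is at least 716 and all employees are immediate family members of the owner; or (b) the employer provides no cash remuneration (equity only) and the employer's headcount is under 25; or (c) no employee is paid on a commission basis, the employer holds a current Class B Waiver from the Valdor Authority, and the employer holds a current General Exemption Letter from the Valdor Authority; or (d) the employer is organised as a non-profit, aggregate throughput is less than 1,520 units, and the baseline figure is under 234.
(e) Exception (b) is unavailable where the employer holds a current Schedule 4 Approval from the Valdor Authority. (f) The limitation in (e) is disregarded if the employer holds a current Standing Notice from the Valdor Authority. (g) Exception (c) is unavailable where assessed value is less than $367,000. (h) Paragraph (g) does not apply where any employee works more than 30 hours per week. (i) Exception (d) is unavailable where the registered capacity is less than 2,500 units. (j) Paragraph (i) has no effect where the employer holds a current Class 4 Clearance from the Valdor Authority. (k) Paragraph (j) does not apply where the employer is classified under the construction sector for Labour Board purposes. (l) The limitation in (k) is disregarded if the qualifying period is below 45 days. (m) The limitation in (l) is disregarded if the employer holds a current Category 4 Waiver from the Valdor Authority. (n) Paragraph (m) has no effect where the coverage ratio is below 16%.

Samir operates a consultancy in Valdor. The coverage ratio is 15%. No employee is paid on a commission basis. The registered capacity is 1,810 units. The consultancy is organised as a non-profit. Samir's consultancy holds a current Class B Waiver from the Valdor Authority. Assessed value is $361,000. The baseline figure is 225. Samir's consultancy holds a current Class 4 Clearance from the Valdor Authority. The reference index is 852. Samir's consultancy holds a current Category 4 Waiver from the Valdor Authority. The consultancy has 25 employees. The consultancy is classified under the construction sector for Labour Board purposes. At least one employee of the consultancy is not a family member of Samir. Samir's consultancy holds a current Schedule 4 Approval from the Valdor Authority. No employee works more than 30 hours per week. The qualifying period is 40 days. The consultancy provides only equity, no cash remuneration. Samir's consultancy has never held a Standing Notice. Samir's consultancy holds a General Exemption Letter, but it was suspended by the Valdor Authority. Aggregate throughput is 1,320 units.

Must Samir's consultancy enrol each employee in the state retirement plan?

Exception (a) fails — at least one employee is not a family member.
Exception (b) requires that the employer's headcount is under 25; but the employer's headcount is 25, not under 25, so (b) is unavailable.
Exception (c) fails — there is no General Exemption Letter in force.
Exception (d) is satisfied on its face — the employer is a non-profit; aggregate throughput is 1,320 units, less than the 1,520 units limit; the baseline figure is 225, under the 234 limit. Applying paragraphs (i)–(n): (i) would limit (d) — the registered capacity is 1,810 units, less than the 2,500 units limit — but (j) sets (i) aside: (j) operates against (i): a current Class 4 Clearance is held. (k) would limit (j) — the consultancy is classified under the construction sector — but (l) sets (k) aside: (l) operates against (k): the qualifying period is 40 days, below the 45 days limit. (m) operates (a current Category 4 Waiver is held), but is displaced by (n): (n) operates — the coverage ratio is 15%, below the 16% limit. So (d) applies.

No — exception (d) applies; Samir's consultancy is not required to enrol each employee in the state retirement plan.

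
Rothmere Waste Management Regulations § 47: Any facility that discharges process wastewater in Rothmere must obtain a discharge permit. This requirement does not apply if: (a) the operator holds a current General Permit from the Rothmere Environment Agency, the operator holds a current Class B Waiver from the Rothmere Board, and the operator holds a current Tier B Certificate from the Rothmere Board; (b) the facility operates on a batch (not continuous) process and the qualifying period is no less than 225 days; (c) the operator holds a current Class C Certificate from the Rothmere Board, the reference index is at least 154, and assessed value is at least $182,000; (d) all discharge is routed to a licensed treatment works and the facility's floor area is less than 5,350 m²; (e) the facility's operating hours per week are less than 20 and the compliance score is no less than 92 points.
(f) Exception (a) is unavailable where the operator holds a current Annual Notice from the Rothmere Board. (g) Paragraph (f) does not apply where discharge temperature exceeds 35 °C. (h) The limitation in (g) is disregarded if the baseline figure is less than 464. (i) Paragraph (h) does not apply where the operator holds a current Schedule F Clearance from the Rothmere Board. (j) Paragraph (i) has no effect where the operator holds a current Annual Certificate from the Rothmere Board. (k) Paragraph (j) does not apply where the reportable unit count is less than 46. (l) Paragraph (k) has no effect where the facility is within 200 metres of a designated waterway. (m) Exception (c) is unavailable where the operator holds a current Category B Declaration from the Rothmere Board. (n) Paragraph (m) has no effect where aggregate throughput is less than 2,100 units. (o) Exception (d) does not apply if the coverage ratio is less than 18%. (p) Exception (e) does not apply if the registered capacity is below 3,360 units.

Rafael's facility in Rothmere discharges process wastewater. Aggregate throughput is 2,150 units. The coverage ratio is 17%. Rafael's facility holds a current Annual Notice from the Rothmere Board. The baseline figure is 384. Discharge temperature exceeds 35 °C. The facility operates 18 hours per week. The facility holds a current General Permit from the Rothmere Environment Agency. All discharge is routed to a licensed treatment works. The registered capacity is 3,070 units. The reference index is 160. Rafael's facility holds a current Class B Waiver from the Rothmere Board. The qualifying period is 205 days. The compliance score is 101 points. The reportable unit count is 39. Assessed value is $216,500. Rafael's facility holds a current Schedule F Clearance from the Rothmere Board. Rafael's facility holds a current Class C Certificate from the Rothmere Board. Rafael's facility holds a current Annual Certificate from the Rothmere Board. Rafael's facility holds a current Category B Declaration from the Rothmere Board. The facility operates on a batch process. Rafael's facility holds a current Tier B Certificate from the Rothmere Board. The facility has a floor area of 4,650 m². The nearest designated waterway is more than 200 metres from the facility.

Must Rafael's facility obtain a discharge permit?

All of (a)'s requirements are met (a current General Permit is held; a current Class B Waiver is held; a current Tier B Certificate is held). As to paragraphs (f)–(l): (f) is triggered (a current Annual Notice is held), but is itself disapplied by (g): (g) is triggered — discharge temperature exceeds 35 °C. (h) is triggered (the baseline figure is 384, less than the 464 limit), but is itself disapplied by (i): (i) is engaged — a current Schedule F Clearance is held. (j) would limit (i) — a current Annual Certificate is held — but (k) sets (j) aside: (k) operates against (j): the reportable unit count is 39, less than the 46 limit. (l), which would lift (k), does not operate here — the facility is more than 200 m from any designated waterway. (a) remains available.
Exception (b) does not apply: the qualifying period is 205 days, short of 225 days.
All of (c)'s requirements are met (a current Class C Certificate is held; the reference index is 160, meeting the 154 threshold; assessed value is $216,500, meeting the $182,000 threshold). But applying paragraphs (m)–(n): (m) applies — a current Category B Declaration is held. (n), which would lift (m), is inapplicable — aggregate throughput is 2,150 units, not less than 2,100 units. So (c) is unavailable.
Exception (d)'s conditions are all satisfied: discharge is routed to a licensed treatment works; the facility's floor area is 4,650 m², less than the 5,350 m² limit. But applying paragraph (o): (o) is engaged — the coverage ratio is 17%, less than the 18% limit. Exception (d) does not apply.
Exception (e)'s conditions are all satisfied: the facility's operating hours per week are 18, less than the 20 limit; the compliance score is 101 points, meeting the 92 points threshold. But applying paragraph (p): (p) applies — the registered capacity is 3,070 units, below the 3,360 units limit. Exception (e) does not apply.

No — exception (a) applies; Rafael's facility is not required to obtain a discharge permit.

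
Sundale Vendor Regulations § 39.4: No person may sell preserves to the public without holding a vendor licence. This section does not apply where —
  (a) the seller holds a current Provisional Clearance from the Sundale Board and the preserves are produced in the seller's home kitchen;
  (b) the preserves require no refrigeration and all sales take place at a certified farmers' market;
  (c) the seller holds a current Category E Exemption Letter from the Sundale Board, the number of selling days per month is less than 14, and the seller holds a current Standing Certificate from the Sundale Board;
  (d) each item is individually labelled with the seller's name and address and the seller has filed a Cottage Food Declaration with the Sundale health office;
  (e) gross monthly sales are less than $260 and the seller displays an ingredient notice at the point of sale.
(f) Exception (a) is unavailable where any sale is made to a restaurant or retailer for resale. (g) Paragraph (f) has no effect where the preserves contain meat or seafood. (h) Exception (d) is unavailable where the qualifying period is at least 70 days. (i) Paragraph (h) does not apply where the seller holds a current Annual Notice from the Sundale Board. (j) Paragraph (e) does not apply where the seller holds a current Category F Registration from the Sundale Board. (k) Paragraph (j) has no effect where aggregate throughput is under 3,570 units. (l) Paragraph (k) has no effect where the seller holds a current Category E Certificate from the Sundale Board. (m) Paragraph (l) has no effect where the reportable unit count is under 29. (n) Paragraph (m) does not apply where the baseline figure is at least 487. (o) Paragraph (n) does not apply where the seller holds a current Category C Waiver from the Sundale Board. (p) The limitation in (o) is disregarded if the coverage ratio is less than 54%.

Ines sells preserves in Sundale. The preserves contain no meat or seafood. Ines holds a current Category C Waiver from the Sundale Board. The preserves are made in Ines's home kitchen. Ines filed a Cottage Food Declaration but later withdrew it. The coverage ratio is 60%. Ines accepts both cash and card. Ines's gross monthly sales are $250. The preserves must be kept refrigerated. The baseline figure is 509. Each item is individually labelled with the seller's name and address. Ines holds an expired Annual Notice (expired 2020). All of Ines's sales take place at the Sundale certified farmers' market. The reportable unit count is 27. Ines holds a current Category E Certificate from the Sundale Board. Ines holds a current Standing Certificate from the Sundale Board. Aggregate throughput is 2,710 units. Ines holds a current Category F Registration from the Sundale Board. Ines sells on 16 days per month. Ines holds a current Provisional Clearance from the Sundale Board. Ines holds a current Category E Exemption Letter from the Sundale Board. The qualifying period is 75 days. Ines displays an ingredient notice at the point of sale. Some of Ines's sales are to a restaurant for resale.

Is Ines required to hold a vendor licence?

Exception (a)'s conditions are all satisfied: a current Provisional Clearance is held; the preserves are home-kitchen produced. But: (f) operates — some sales are to a restaurant for resale. (g) is inapplicable (the preserves contain no meat or seafood), so (f) stands. (a) is therefore removed.
Exception (b) fails — the preserves require refrigeration.
Exception (c) does not apply: the number of selling days per month is 16, not less than 14.
Exception (d) does not apply: the Cottage Food Declaration was withdrawn.
All of (e)'s requirements are met (gross monthly sales are $250, less than the $260 limit; an ingredient notice is displayed). Applying paragraphs (j)–(p): (j) would limit (e) — a current Category F Registration is held — but (k) sets (j) aside: (k) applies — aggregate throughput is 2,710 units, under the 3,570 units limit. (l) applies (a current Category E Certificate is held), but is displaced by (m): (m) operates against (l): the reportable unit count is 27, under the 29 limit. (n) would limit (m) — the baseline figure is 509, meeting the 487 threshold — but (o) sets (n) aside: (o) is engaged — a current Category C Waiver is held. (p) is not engaged (the coverage ratio is 60%, not less than 54%), so (o) stands. Exception (e) stands.

No — exception (e) applies; Ines is not required to hold a vendor licence.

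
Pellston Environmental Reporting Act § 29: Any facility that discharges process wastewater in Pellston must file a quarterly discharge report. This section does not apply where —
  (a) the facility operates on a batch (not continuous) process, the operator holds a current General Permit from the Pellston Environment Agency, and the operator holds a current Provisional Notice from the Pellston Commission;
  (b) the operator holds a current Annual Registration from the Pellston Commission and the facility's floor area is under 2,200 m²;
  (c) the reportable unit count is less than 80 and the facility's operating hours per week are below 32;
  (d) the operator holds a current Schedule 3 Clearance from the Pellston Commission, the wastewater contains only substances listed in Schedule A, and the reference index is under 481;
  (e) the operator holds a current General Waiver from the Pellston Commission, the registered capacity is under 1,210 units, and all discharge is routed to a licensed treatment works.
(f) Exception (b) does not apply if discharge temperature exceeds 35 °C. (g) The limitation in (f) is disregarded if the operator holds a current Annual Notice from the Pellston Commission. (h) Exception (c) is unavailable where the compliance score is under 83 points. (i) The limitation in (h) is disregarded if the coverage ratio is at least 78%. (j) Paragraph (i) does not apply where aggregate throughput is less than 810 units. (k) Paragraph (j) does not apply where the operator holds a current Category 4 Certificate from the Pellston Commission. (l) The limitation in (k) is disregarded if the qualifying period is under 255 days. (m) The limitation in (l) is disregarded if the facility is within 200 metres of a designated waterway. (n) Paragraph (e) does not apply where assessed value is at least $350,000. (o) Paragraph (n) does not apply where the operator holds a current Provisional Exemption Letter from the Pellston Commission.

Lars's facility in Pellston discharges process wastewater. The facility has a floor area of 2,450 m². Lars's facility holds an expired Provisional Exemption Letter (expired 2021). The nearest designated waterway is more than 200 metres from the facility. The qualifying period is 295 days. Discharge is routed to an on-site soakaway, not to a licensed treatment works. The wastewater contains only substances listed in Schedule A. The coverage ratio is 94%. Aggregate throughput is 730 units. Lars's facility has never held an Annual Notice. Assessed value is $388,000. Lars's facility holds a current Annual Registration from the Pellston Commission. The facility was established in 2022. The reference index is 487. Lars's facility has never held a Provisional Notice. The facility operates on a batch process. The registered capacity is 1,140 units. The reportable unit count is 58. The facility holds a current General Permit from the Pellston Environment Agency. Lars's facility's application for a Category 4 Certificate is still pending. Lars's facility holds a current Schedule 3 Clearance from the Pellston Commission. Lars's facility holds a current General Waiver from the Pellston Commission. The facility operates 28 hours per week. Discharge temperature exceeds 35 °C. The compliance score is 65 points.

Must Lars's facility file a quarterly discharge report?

Yes — Lars's facility must file a quarterly discharge report.

Exception (a) does not apply: the Provisional Notice is not current.
Exception (b) requires that the facility's floor area is under 2,200 m²; but the facility's floor area is 2,450 m², not under 2,200 m², so (b) is unavailable.
Exception (c): the reportable unit count is 58, less than the 80 limit; the facility's operating hours per week are 28, below the 32 limit — every condition holds. Turning to paragraphs (h)–(m): (h) operates against (c): the compliance score is 65 points, under the 83 points limit. (i) would limit (h) — the coverage ratio is 94%, meeting the 78% threshold — but (j) sets (i) aside: (j) operates against (i): aggregate throughput is 730 units, less than the 810 units limit. (k) is inapplicable (the Category 4 Certificate is not current), so (j) stands. (c) is therefore removed.
Exception (d) fails — the reference index is 487, not under 481.
Exception (e) does not apply: discharge is not routed to a licensed treatment works.
No exception displaces § 29.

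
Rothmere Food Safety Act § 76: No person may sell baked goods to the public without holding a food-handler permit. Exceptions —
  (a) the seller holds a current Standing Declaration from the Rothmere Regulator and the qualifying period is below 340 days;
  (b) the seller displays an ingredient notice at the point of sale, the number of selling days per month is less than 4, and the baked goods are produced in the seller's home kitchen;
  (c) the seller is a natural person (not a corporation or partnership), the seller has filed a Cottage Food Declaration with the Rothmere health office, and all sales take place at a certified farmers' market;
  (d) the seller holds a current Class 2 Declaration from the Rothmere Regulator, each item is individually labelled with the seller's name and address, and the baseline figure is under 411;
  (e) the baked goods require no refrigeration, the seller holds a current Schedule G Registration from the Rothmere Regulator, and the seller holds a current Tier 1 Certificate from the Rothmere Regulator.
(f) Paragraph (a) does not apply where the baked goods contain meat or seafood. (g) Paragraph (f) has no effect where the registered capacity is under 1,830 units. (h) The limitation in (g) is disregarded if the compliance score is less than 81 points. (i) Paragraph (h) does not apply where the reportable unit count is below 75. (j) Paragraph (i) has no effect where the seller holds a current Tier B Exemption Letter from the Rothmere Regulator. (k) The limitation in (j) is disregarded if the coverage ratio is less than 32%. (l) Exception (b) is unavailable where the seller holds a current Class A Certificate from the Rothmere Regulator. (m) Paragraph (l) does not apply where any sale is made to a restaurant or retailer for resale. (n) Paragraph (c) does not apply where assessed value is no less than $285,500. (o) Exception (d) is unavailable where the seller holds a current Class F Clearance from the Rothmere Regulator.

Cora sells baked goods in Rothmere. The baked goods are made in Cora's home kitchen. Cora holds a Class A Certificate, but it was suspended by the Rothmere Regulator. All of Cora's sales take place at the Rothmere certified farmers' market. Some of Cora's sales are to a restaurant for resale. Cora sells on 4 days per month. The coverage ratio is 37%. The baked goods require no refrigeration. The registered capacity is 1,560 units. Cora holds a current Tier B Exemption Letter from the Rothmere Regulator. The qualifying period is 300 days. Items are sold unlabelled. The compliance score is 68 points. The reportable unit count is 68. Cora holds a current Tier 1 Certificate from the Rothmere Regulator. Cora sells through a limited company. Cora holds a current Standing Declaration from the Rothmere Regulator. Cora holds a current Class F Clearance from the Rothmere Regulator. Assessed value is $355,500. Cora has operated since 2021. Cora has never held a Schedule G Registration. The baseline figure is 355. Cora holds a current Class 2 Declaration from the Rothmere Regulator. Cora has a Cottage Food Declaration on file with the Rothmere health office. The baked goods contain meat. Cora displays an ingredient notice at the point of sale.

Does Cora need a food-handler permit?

All of (a)'s requirements are met (a current Standing Declaration is held; the qualifying period is 300 days, below the 340 days limit). However, paragraphs (f)–(k) must be considered: (f) is engaged — the baked goods contain meat. (g) would limit (f) — the registered capacity is 1,560 units, under the 1,830 units limit — but (h) sets (g) aside: (h) operates against (g): the compliance score is 68 points, less than the 81 points limit. (i) applies (the reportable unit count is 68, below the 75 limit), but is itself disapplied by (j): (j) operates against (i): a current Tier B Exemption Letter is held. (k), which would lift (j), is inapplicable — the coverage ratio is 37%, not less than 32%. So (a) is unavailable.
Exception (b) requires that the number of selling days per month is less than 4; but the number of selling days per month is 4, not less than 4, so (b) is unavailable.
Exception (c) requires that the seller is a natural person (not a corporation or partnership); but the seller operates through a limited company, so (c) is unavailable.
Exception (d) does not apply: items are sold unlabelled.
Exception (e) fails — no current Schedule G Registration is held.
No exception displaces § 76.

Yes — Cora must hold a food-handler permit.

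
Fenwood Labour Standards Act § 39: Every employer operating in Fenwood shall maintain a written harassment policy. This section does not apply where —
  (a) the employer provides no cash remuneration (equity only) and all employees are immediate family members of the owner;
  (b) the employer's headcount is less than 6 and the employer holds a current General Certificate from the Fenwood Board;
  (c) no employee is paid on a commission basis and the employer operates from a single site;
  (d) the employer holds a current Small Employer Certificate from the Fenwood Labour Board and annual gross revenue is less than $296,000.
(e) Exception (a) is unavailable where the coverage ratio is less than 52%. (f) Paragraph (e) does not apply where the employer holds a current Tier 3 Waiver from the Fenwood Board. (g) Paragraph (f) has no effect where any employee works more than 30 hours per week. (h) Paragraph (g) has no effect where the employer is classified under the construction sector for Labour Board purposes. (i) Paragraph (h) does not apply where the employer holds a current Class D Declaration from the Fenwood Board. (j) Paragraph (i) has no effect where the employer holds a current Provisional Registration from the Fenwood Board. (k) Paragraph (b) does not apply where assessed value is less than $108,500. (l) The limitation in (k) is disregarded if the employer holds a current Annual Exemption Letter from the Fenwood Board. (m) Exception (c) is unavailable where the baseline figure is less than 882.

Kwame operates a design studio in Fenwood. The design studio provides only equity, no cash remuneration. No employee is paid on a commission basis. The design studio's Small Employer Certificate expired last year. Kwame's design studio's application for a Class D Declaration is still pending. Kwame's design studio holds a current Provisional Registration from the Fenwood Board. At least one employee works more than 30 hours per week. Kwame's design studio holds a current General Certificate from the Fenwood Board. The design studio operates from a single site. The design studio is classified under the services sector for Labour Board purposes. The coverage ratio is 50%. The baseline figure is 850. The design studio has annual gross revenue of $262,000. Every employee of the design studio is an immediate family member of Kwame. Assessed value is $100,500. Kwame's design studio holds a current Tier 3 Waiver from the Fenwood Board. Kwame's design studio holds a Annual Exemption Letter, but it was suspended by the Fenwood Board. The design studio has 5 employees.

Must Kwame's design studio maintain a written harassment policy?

Yes — Kwame's design studio must maintain a written harassment policy.

Exception (a): remuneration is equity-only; every employee is an immediate family member — every condition holds. But applying paragraphs (e)–(j): (e) operates — the coverage ratio is 50%, less than the 52% limit. (f) operates (a current Tier 3 Waiver is held), but is displaced by (g): (g) applies — at least one employee exceeds 30 hours/week. (h) is not engaged (the design studio is classified under the services sector), so (g) stands. (a) is therefore removed.
Exception (b): the employer's headcount is 5, less than the 6 limit; a current General Certificate is held — every condition holds. But applying paragraphs (k)–(l): (k) is triggered — assessed value is $100,500, less than the $108,500 limit. (l), which would lift (k), does not operate here — the Annual Exemption Letter is not current. So (b) is unavailable.
Exception (c): no employee is paid on commission; the employer operates from a single site — every condition holds. Turning to paragraph (m): (m) operates against (c): the baseline figure is 850, less than the 882 limit. (c) is therefore removed.
Exception (d) does not apply: the Small Employer Certificate has expired.
None of the exceptions is available; § 39 applies in full.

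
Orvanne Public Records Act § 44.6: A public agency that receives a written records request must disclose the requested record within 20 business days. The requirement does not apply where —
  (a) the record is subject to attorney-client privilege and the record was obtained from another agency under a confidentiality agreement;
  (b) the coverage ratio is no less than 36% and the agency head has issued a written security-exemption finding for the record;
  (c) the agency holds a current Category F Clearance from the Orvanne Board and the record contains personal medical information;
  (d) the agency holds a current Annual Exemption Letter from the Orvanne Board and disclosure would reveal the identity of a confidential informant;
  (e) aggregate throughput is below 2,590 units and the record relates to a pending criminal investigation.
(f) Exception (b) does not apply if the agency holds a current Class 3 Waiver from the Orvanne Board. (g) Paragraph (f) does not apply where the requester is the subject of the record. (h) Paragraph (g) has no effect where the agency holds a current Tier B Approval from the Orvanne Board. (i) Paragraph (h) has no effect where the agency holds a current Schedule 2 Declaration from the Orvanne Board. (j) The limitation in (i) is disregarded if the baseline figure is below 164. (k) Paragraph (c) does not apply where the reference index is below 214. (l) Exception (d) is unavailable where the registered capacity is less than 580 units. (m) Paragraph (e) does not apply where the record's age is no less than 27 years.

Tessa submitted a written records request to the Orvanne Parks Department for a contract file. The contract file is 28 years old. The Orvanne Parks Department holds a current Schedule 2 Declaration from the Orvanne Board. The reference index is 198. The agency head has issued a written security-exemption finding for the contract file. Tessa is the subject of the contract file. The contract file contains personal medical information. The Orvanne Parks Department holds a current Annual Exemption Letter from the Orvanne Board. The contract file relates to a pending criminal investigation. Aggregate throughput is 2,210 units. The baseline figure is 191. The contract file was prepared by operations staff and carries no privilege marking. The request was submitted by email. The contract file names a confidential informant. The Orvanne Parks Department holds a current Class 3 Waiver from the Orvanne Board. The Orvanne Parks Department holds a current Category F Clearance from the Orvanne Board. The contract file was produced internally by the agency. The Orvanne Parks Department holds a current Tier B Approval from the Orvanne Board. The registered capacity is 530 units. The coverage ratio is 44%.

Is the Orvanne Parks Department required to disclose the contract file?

Exception (a) requires that the record is subject to attorney-client privilege; but the contract file carries no privilege marking, so (a) is unavailable.
Exception (b)'s conditions are all satisfied: the coverage ratio is 44%, meeting the 36% threshold; a written security-exemption finding has been issued. Applying paragraphs (f)–(j): (f) operates (a current Class 3 Waiver is held), but is displaced by (g): (g) operates against (f): Tessa is the subject of the contract file. (h) would limit (g) — a current Tier B Approval is held — but (i) sets (h) aside: (i) operates against (h): a current Schedule 2 Declaration is held. (j), which would lift (i), is not engaged — the baseline figure is 191, not below 164. Exception (b) stands.
Exception (c)'s conditions are all satisfied: a current Category F Clearance is held; the contract file contains personal medical information. But: (k) operates against (c): the reference index is 198, below the 214 limit. Exception (c) does not apply.
Exception (d)'s conditions are all satisfied: a current Annual Exemption Letter is held; the contract file names a confidential informant. However, paragraph (l) must be considered: (l) is engaged — the registered capacity is 530 units, less than the 580 units limit. So (d) is unavailable.
Exception (e)'s conditions are all satisfied: aggregate throughput is 2,210 units, below the 2,590 units limit; the contract file relates to a pending investigation. But: (m) applies — the record's age is 28 years, meeting the 27 years threshold. So (e) is unavailable.

No — exception (b) applies; the Orvanne Parks Department is not required to disclose the contract file.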